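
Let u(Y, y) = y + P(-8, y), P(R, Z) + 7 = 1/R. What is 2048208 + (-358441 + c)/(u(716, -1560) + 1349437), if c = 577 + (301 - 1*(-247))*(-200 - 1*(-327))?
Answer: 22085740581328/10782959 ≈ 2.0482e+6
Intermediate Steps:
P(R, Z) = -7 + 1/R
u(Y, y) = -57/8 + y (u(Y, y) = y + (-7 + 1/(-8)) = y + (-7 - ⅛) = y - 57/8 = -57/8 + y)
c = 70173 (c = 577 + (301 + 247)*(-200 + 327) = 577 + 548*127 = 577 + 69596 = 70173)
2048208 + (-358441 + c)/(u(716, -1560) + 1349437) = 2048208 + (-358441 + 70173)/((-57/8 - 1560) + 1349437) = 2048208 - 288268/(-12537/8 + 1349437) = 2048208 - 288268/10782959/8 = 2048208 - 288268*8/10782959 = 2048208 - 2306144/10782959 = 22085740581328/10782959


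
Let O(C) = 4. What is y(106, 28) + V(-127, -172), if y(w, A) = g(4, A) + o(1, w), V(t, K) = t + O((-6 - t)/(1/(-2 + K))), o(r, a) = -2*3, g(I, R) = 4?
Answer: -125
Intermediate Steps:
o(r, a) = -6
V(t, K) = 4 + t (V(t, K) = t + 4 = 4 + t)
y(w, A) = -2 (y(w, A) = 4 - 6 = -2)
y(106, 28) + V(-127, -172) = -2 + (4 - 127) = -2 - 123 = -125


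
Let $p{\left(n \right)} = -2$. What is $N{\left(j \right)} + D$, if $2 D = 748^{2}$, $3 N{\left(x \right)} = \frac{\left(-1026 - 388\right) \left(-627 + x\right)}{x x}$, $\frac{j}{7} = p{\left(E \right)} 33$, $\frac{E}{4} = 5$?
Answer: $\frac{11749685}{42} \approx 2.7975 \cdot 10^{5}$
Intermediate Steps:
$E = 20$ ($E = 4 \cdot 5 = 20$)
$j = -462$ ($j = 7 \left(\left(-2\right) 33\right) = 7 \left(-66\right) = -462$)
$N{\left(x \right)} = \frac{886578 - 1414 x}{3 x^{2}}$ ($N{\left(x \right)} = \frac{\left(-1026 - 388\right) \left(-627 + x\right) \frac{1}{x x}}{3} = \frac{- 1414 \left(-627 + x\right) \frac{1}{x^{2}}}{3} = \frac{\left(886578 - 1414 x\right) \frac{1}{x^{2}}}{3} = \frac{\frac{1}{x^{2}} \left(886578 - 1414 x\right)}{3} = \frac{886578 - 1414 x}{3 x^{2}}$)
$D = 279752$ ($D = \frac{748^{2}}{2} = \frac{1}{2} \cdot 559504 = 279752$)
$N{\left(j \right)} + D = \frac{1414 \left(627 - -462\right)}{3 \cdot 213444} + 279752 = \frac{1414}{3} \cdot \frac{1}{213444} \left(627 + 462\right) + 279752 = \frac{1414}{3} \cdot \frac{1}{213444} \cdot 1089 + 279752 = \frac{101}{42} + 279752 = \frac{11749685}{42}$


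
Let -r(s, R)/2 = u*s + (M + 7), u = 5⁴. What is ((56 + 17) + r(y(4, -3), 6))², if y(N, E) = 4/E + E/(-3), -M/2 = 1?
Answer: 2070721/9 ≈ 2.3008e+5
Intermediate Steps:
M = -2 (M = -2*1 = -2)
u = 625
y(N, E) = 4/E - E/3 (y(N, E) = 4/E + E*(-⅓) = 4/E - E/3)
r(s, R) = -10 - 1250*s (r(s, R) = -2*(625*s + (-2 + 7)) = -2*(625*s + 5) = -2*(5 + 625*s) = -10 - 1250*s)
((56 + 17) + r(y(4, -3), 6))² = ((56 + 17) + (-10 - 1250*(4/(-3) - ⅓*(-3))))² = (73 + (-10 - 1250*(4*(-⅓) + 1)))² = (73 + (-10 - 1250*(-4/3 + 1)))² = (73 + (-10 - 1250*(-⅓)))² = (73 + (-10 + 1250/3))² = (73 + 1220/3)² = (1439/3)² = 2070721/9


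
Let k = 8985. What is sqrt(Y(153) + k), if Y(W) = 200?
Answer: sqrt(9185) ≈ 95.838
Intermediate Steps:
sqrt(Y(153) + k) = sqrt(200 + 8985) = sqrt(9185)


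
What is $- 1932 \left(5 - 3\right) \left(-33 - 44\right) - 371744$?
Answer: $-74216$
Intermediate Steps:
$- 1932 \left(5 - 3\right) \left(-33 - 44\right) - 371744 = - 1932 \cdot 2 \left(-77\right) - 371744 = \left(-1932\right) \left(-154\right) - 371744 = 297528 - 371744 = -74216$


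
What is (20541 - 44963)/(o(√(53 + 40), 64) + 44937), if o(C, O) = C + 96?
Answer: -183299321/337995166 + 12211*√93/1013985498 ≈ -0.54220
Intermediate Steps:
o(C, O) = 96 + C
(20541 - 44963)/(o(√(53 + 40), 64) + 44937) = (20541 - 44963)/((96 + √(53 + 40)) + 44937) = -24422/((96 + √93) + 44937) = -24422/(45033 + √93)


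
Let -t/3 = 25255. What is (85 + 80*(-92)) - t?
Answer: 68490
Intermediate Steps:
t = -75765 (t = -3*25255 = -75765)
(85 + 80*(-92)) - t = (85 + 80*(-92)) - 1*(-75765) = (85 - 7360) + 75765 = -7275 + 75765 = 68490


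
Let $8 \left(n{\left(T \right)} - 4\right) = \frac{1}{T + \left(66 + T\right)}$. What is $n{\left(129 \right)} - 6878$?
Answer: $- \frac{17817407}{2592} \approx -6874.0$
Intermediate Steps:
$n{\left(T \right)} = 4 + \frac{1}{8 \left(66 + 2 T\right)}$ ($n{\left(T \right)} = 4 + \frac{1}{8 \left(T + \left(66 + T\right)\right)} = 4 + \frac{1}{8 \left(66 + 2 T\right)}$)
$n{\left(129 \right)} - 6878 = \frac{2113 + 64 \cdot 129}{16 \left(33 + 129\right)} - 6878 = \frac{2113 + 8256}{16 \cdot 162} - 6878 = \frac{1}{16} \cdot \frac{1}{162} \cdot 10369 - 6878 = \frac{10369}{2592} - 6878 = - \frac{17817407}{2592}$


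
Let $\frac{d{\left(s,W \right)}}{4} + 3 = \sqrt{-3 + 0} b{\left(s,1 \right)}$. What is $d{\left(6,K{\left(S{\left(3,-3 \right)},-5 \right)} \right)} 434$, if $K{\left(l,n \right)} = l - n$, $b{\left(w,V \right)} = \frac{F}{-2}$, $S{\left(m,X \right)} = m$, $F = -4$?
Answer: $-5208 + 3472 i \sqrt{3} \approx -5208.0 + 6013.7 i$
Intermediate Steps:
$b{\left(w,V \right)} = 2$ ($b{\left(w,V \right)} = - \frac{4}{-2} = \left(-4\right) \left(- \frac{1}{2}\right) = 2$)
$d{\left(s,W \right)} = -12 + 8 i \sqrt{3}$ ($d{\left(s,W \right)} = -12 + 4 \sqrt{-3 + 0} \cdot 2 = -12 + 4 \sqrt{-3} \cdot 2 = -12 + 4 i \sqrt{3} \cdot 2 = -12 + 4 \cdot 2 i \sqrt{3} = -12 + 8 i \sqrt{3}$)
$d{\left(6,K{\left(S{\left(3,-3 \right)},-5 \right)} \right)} 434 = \left(-12 + 8 i \sqrt{3}\right) 434 = -5208 + 3472 i \sqrt{3}$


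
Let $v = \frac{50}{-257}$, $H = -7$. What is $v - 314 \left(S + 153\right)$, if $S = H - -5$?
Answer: $- \frac{12185448}{257} \approx -47414.0$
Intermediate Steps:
$S = -2$ ($S = -7 - -5 = -7 + 5 = -2$)
$v = - \frac{50}{257}$ ($v = 50 \left(- \frac{1}{257}\right) = - \frac{50}{257} \approx -0.19455$)
$v - 314 \left(S + 153\right) = - \frac{50}{257} - 314 \left(-2 + 153\right) = - \frac{50}{257} - 47414 = - \frac{12185448}{257}$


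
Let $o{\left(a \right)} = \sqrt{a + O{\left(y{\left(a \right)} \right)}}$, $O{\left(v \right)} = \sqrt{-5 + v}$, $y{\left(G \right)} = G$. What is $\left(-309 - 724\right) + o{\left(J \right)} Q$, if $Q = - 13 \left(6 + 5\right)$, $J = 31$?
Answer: $-1033 - 143 \sqrt{31 + \sqrt{26}} \approx -1892.2$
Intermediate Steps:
$o{\left(a \right)} = \sqrt{a + \sqrt{-5 + a}}$
$Q = -143$ ($Q = \left(-13\right) 11 = -143$)
$\left(-309 - 724\right) + o{\left(J \right)} Q = \left(-309 - 724\right) + \sqrt{31 + \sqrt{-5 + 31}} \left(-143\right) = \left(-309 - 724\right) + \sqrt{31 + \sqrt{26}} \left(-143\right) = -1033 - 143 \sqrt{31 + \sqrt{26}}$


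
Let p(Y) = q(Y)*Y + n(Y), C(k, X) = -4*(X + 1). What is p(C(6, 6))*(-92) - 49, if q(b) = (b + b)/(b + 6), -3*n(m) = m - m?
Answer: 71589/11 ≈ 6508.1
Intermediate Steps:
C(k, X) = -4 - 4*X (C(k, X) = -4*(1 + X) = -4 - 4*X)
n(m) = 0 (n(m) = -(m - m)/3 = -⅓*0 = 0)
q(b) = 2*b/(6 + b) (q(b) = (2*b)/(6 + b) = 2*b/(6 + b))
p(Y) = 2*Y²/(6 + Y) (p(Y) = (2*Y/(6 + Y))*Y + 0 = 2*Y²/(6 + Y) + 0 = 2*Y²/(6 + Y))
p(C(6, 6))*(-92) - 49 = (2*(-4 - 4*6)²/(6 + (-4 - 4*6)))*(-92) - 49 = (2*(-4 - 24)²/(6 + (-4 - 24)))*(-92) - 49 = (2*(-28)²/(6 - 28))*(-92) - 49 = (2*784/(-22))*(-92) - 49 = (2*784*(-1/22))*(-92) - 49 = -784/11*(-92) - 49 = 72128/11 - 49 = 71589/11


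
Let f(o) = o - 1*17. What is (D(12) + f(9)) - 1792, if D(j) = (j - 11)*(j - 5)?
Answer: -1793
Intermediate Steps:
f(o) = -17 + o (f(o) = o - 17 = -17 + o)
D(j) = (-11 + j)*(-5 + j)
(D(12) + f(9)) - 1792 = ((55 + 12² - 16*12) + (-17 + 9)) - 1792 = ((55 + 144 - 192) - 8) - 1792 = (7 - 8) - 1792 = -1 - 1792 = -1793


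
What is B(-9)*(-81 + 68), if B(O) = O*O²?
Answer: 9477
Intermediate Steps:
B(O) = O³
B(-9)*(-81 + 68) = (-9)³*(-81 + 68) = -729*(-13) = 9477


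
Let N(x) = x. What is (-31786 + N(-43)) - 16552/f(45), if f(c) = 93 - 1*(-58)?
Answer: -4822731/151 ≈ -31939.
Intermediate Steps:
f(c) = 151 (f(c) = 93 + 58 = 151)
(-31786 + N(-43)) - 16552/f(45) = (-31786 - 43) - 16552/151 = -31829 - 16552*1/151 = -31829 - 16552/151 = -4822731/151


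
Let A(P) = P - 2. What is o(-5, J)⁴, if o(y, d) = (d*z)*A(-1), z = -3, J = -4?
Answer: 1679616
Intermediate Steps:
A(P) = -2 + P
o(y, d) = 9*d (o(y, d) = (d*(-3))*(-2 - 1) = -3*d*(-3) = 9*d)
o(-5, J)⁴ = (9*(-4))⁴ = (-36)⁴ = 1679616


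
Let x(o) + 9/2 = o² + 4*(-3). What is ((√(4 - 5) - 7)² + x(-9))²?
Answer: 49841/4 - 3150*I ≈ 12460.0 - 3150.0*I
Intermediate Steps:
x(o) = -33/2 + o² (x(o) = -9/2 + (o² + 4*(-3)) = -9/2 + (o² - 12) = -9/2 + (-12 + o²) = -33/2 + o²)
((√(4 - 5) - 7)² + x(-9))² = ((√(4 - 5) - 7)² + (-33/2 + (-9)²))² = ((√(-1) - 7)² + (-33/2 + 81))² = ((I - 7)² + 129/2)² = ((-7 + I)² + 129/2)² = (129/2 + (-7 + I)²)²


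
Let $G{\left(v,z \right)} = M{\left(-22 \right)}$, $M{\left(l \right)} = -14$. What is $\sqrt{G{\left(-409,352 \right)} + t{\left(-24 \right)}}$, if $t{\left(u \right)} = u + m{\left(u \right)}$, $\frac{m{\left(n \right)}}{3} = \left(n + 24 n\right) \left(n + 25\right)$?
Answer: $i \sqrt{1838} \approx 42.872 i$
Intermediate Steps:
$G{\left(v,z \right)} = -14$
$m{\left(n \right)} = 75 n \left(25 + n\right)$ ($m{\left(n \right)} = 3 \left(n + 24 n\right) \left(n + 25\right) = 3 \cdot 25 n \left(25 + n\right) = 75 n \left(25 + n\right)$)
$t{\left(u \right)} = u + 75 u \left(25 + u\right)$
$\sqrt{G{\left(-409,352 \right)} + t{\left(-24 \right)}} = \sqrt{-14 - 24 \left(1876 + 75 \left(-24\right)\right)} = \sqrt{-14 - 24 \left(1876 - 1800\right)} = \sqrt{-14 - 1824} = \sqrt{-1838} = i \sqrt{1838}$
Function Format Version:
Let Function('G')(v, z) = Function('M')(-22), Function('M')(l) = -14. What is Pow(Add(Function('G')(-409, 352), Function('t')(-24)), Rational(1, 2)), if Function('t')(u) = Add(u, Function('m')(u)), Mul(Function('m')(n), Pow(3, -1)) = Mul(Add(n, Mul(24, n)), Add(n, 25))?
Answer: Mul(I, Pow(1838, Rational(1, 2))) ≈ Mul(42.872, I)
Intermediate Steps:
Function('G')(v, z) = -14
Function('m')(n) = Mul(75, n, Add(25, n)) (Function('m')(n) = Mul(3, Mul(Add(n, Mul(24, n)), Add(n, 25))) = Mul(3, Mul(Mul(25, n), Add(25, n))) = Mul(3, Mul(25, n, Add(25, n))) = Mul(75, n, Add(25, n)))
Function('t')(u) = Add(u, Mul(75, u, Add(25, u)))
Pow(Add(Function('G')(-409, 352), Function('t')(-24)), Rational(1, 2)) = Pow(Add(-14, Mul(-24, Add(1876, Mul(75, -24)))), Rational(1, 2)) = Pow(Add(-14, Mul(-24, Add(1876, -1800))), Rational(1, 2)) = Pow(Add(-14, Mul(-24, 76)), Rational(1, 2)) = Pow(Add(-14, -1824), Rational(1, 2)) = Pow(-1838, Rational(1, 2)) = Mul(I, Pow(1838, Rational(1, 2)))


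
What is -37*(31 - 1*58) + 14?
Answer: 1013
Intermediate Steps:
-37*(31 - 1*58) + 14 = -37*(31 - 58) + 14 = -37*(-27) + 14 = 999 + 14 = 1013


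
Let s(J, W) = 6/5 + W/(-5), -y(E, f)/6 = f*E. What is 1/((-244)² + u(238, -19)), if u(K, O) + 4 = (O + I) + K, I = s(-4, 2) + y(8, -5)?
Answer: 5/299959 ≈ 1.6669e-5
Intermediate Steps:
y(E, f) = -6*E*f (y(E, f) = -6*f*E = -6*E*f)
s(J, W) = 6/5 - W/5 (s(J, W) = 6*(⅕) + W*(-⅕) = 6/5 - W/5)
I = 1204/5 (I = (6/5 - ⅕*2) - 6*8*(-5) = (6/5 - ⅖) + 240 = ⅘ + 240 = 1204/5 ≈ 240.80)
u(K, O) = 1184/5 + K + O (u(K, O) = -4 + ((O + 1204/5) + K) = -4 + ((1204/5 + O) + K) = -4 + (1204/5 + K + O) = 1184/5 + K + O)
1/((-244)² + u(238, -19)) = 1/((-244)² + (1184/5 + 238 - 19)) = 1/(59536 + 2279/5) = 1/(299959/5) = 5/299959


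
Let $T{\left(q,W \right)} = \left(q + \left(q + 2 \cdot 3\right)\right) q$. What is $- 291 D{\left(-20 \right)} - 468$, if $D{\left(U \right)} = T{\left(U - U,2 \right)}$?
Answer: $-468$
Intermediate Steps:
$T{\left(q,W \right)} = q \left(6 + 2 q\right)$ ($T{\left(q,W \right)} = \left(q + \left(q + 6\right)\right) q = \left(q + \left(6 + q\right)\right) q = \left(6 + 2 q\right) q = q \left(6 + 2 q\right)$)
$D{\left(U \right)} = 0$ ($D{\left(U \right)} = 2 \left(U - U\right) \left(3 + \left(U - U\right)\right) = 2 \cdot 0 \left(3 + 0\right) = 2 \cdot 0 \cdot 3 = 0$)
$- 291 D{\left(-20 \right)} - 468 = \left(-291\right) 0 - 468 = 0 - 468 = -468$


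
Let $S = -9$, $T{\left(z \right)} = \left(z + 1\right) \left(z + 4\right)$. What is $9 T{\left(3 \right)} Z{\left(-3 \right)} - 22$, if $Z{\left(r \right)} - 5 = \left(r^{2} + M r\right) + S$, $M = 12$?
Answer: $-7834$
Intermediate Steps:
$T{\left(z \right)} = \left(1 + z\right) \left(4 + z\right)$
$Z{\left(r \right)} = -4 + r^{2} + 12 r$ ($Z{\left(r \right)} = 5 - \left(9 - r^{2} - 12 r\right) = 5 + \left(-9 + r^{2} + 12 r\right) = -4 + r^{2} + 12 r$)
$9 T{\left(3 \right)} Z{\left(-3 \right)} - 22 = 9 \left(4 + 3^{2} + 5 \cdot 3\right) \left(-4 + \left(-3\right)^{2} + 12 \left(-3\right)\right) - 22 = 9 \left(4 + 9 + 15\right) \left(-4 + 9 - 36\right) - 22 = 9 \cdot 28 \left(-31\right) - 22 = 252 \left(-31\right) - 22 = -7812 - 22 = -7834$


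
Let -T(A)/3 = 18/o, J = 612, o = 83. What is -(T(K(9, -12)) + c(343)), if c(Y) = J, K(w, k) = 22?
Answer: -50742/83 ≈ -611.35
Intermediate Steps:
c(Y) = 612
T(A) = -54/83
-(T(K(9, -12)) + c(343)) = -(-54/83 + 612) = -1*50742/83 = -50742/83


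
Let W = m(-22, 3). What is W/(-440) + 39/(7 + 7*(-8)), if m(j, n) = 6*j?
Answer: -243/490 ≈ -0.49592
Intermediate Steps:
W = -132 (W = 6*(-22) = -132)
W/(-440) + 39/(7 + 7*(-8)) = -132/(-440) + 39/(7 + 7*(-8)) = -132*(-1/440) + 39/(7 - 56) = 3/10 + 39/(-49) = 3/10 + 39*(-1/49) = 3/10 - 39/49 = -243/490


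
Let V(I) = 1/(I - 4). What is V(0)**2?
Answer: 1/16 ≈ 0.062500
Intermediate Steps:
V(I) = 1/(-4 + I)
V(0)**2 = (1/(-4 + 0))**2 = (1/(-4))**2 = (-1/4)**2 = 1/16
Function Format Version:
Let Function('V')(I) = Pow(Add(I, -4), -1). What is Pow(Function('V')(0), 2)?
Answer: Rational(1, 16) ≈ 0.062500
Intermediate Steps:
Function('V')(I) = Pow(Add(-4, I), -1)
Pow(Function('V')(0), 2) = Pow(Pow(Add(-4, 0), -1), 2) = Pow(Pow(-4, -1), 2) = Pow(Rational(-1, 4), 2) = Rational(1, 16)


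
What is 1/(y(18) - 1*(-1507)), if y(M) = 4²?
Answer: 1/1523 ≈ 0.00065660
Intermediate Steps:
y(M) = 16
1/(y(18) - 1*(-1507)) = 1/(16 - 1*(-1507)) = 1/(16 + 1507) = 1/1523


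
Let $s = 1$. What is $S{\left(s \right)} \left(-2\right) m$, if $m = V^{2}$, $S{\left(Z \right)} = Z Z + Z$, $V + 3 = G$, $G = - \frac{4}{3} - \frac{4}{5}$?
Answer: $- \frac{23716}{225} \approx -105.4$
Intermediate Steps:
$G = - \frac{32}{15}$ ($G = \left(-4\right) \frac{1}{3} - \frac{4}{5} = - \frac{4}{3} - \frac{4}{5} = - \frac{32}{15} \approx -2.1333$)
$V = - \frac{77}{15}$ ($V = -3 - \frac{32}{15} = - \frac{77}{15} \approx -5.1333$)
$S{\left(Z \right)} = Z + Z^{2}$ ($S{\left(Z \right)} = Z^{2} + Z = Z + Z^{2}$)
$m = \frac{5929}{225}$ ($m = \left(- \frac{77}{15}\right)^{2} = \frac{5929}{225} \approx 26.351$)
$S{\left(s \right)} \left(-2\right) m = 1 \left(1 + 1\right) \left(-2\right) \frac{5929}{225} = 1 \cdot 2 \left(-2\right) \frac{5929}{225} = 2 \left(-2\right) \frac{5929}{225} = \left(-4\right) \frac{5929}{225} = - \frac{23716}{225}$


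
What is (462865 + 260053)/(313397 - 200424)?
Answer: 103274/16139 ≈ 6.3990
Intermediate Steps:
(462865 + 260053)/(313397 - 200424) = 722918/112973 = 722918*(1/112973) = 103274/16139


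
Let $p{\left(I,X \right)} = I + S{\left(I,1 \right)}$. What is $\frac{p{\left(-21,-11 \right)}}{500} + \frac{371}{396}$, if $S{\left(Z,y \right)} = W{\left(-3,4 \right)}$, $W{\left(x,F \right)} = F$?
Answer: $\frac{11173}{12375} \approx 0.90287$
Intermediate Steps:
$S{\left(Z,y \right)} = 4$
$p{\left(I,X \right)} = 4 + I$ ($p{\left(I,X \right)} = I + 4 = 4 + I$)
$\frac{p{\left(-21,-11 \right)}}{500} + \frac{371}{396} = \frac{4 - 21}{500} + \frac{371}{396} = \left(-17\right) \frac{1}{500} + 371 \cdot \frac{1}{396} = - \frac{17}{500} + \frac{371}{396} = \frac{11173}{12375}$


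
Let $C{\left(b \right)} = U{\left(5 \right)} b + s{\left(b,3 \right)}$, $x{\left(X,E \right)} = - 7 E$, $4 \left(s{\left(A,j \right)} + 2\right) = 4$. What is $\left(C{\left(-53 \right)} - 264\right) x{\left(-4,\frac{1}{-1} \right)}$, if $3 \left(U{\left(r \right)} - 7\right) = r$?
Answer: $- \frac{15211}{3} \approx -5070.3$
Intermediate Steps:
$U{\left(r \right)} = 7 + \frac{r}{3}$
$s{\left(A,j \right)} = -1$ ($s{\left(A,j \right)} = -2 + \frac{1}{4} \cdot 4 = -2 + 1 = -1$)
$C{\left(b \right)} = -1 + \frac{26 b}{3}$ ($C{\left(b \right)} = \left(7 + \frac{1}{3} \cdot 5\right) b - 1 = \left(7 + \frac{5}{3}\right) b - 1 = \frac{26 b}{3} - 1 = -1 + \frac{26 b}{3}$)
$\left(C{\left(-53 \right)} - 264\right) x{\left(-4,\frac{1}{-1} \right)} = \left(\left(-1 + \frac{26}{3} \left(-53\right)\right) - 264\right) \left(- \frac{7}{-1}\right) = \left(\left(-1 - \frac{1378}{3}\right) + \left(-1080 + 816\right)\right) \left(\left(-7\right) \left(-1\right)\right) = \left(- \frac{1381}{3} - 264\right) 7 = \left(- \frac{2173}{3}\right) 7 = - \frac{15211}{3}$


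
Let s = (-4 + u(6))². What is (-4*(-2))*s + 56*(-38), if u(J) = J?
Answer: -2096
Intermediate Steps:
s = 4 (s = (-4 + 6)² = 2² = 4)
(-4*(-2))*s + 56*(-38) = -4*(-2)*4 + 56*(-38) = 8*4 - 2128 = 32 - 2128 = -2096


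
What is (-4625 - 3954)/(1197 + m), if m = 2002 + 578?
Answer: -8579/3777 ≈ -2.2714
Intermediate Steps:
m = 2580
(-4625 - 3954)/(1197 + m) = (-4625 - 3954)/(1197 + 2580) = -8579/3777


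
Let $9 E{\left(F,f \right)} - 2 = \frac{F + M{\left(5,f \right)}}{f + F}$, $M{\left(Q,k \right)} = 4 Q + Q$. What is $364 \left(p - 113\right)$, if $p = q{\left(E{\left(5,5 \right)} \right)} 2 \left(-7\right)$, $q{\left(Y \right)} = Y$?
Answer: $- \frac{395668}{9} \approx -43963.0$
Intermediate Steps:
$M{\left(Q,k \right)} = 5 Q$
$E{\left(F,f \right)} = \frac{2}{9} + \frac{25 + F}{9 \left(F + f\right)}$ ($E{\left(F,f \right)} = \frac{2}{9} + \frac{\left(F + 5 \cdot 5\right) \frac{1}{f + F}}{9} = \frac{2}{9} + \frac{\left(F + 25\right) \frac{1}{F + f}}{9} = \frac{2}{9} + \frac{\left(25 + F\right) \frac{1}{F + f}}{9} = \frac{2}{9} + \frac{\frac{1}{F + f} \left(25 + F\right)}{9} = \frac{2}{9} + \frac{25 + F}{9 \left(F + f\right)}$)
$p = - \frac{70}{9}$ ($p = \frac{25 + 2 \cdot 5 + 3 \cdot 5}{9 \left(5 + 5\right)} 2 \left(-7\right) = \frac{25 + 10 + 15}{9 \cdot 10} \cdot 2 \left(-7\right) = \frac{1}{9} \cdot \frac{1}{10} \cdot 50 \cdot 2 \left(-7\right) = \frac{5}{9} \cdot 2 \left(-7\right) = \frac{10}{9} \left(-7\right) = - \frac{70}{9} \approx -7.7778$)
$364 \left(p - 113\right) = 364 \left(- \frac{70}{9} - 113\right) = 364 \left(- \frac{1087}{9}\right) = - \frac{395668}{9}$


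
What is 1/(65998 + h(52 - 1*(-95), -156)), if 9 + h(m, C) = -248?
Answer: 1/65741 ≈ 1.5211e-5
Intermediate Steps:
h(m, C) = -257 (h(m, C) = -9 - 248 = -257)
1/(65998 + h(52 - 1*(-95), -156)) = 1/(65998 - 257) = 1/65741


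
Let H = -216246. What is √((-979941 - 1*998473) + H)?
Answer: 2*I*√548665 ≈ 1481.4*I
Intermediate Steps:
√((-979941 - 1*998473) + H) = √((-979941 - 1*998473) - 216246) = √((-979941 - 998473) - 216246) = √(-1978414 - 216246) = √(-2194660) = 2*I*√548665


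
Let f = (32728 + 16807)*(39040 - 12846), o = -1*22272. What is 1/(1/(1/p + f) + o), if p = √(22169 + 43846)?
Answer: -825103770719631972258389626/18376711181467007377710266597877 + √815/6125570393822335792570088865959 ≈ -4.4899e-5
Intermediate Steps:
p = 9*√815 (p = √66015 = 9*√815 ≈ 256.93)
o = -22272
f = 1297519790 (f = 49535*26194 = 1297519790)
1/(1/(1/p + f) + o) = 1/(1/(1/(9*√815) + 1297519790) - 22272) = 1/(1/(√815/7335 + 1297519790) - 22272) = 1/(1/(1297519790 + √815/7335) - 22272) = 1/(-22272 + 1/(1297519790 + √815/7335))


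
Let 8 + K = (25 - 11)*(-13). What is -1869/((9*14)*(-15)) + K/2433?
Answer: 66479/72990 ≈ 0.91080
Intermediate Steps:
K = -190 (K = -8 + (25 - 11)*(-13) = -8 + 14*(-13) = -8 - 182 = -190)
-1869/((9*14)*(-15)) + K/2433 = -1869/((9*14)*(-15)) - 190/2433 = -1869/(126*(-15)) - 190*1/2433 = -1869/(-1890) - 190/2433 = -1869*(-1/1890) - 190/2433 = 89/90 - 190/2433 = 66479/72990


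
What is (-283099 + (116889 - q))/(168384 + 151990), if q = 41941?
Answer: -208151/320374 ≈ -0.64971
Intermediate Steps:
(-283099 + (116889 - q))/(168384 + 151990) = (-283099 + (116889 - 1*41941))/(168384 + 151990) = (-283099 + (116889 - 41941))/320374 = (-283099 + 74948)*(1/320374) = -208151*1/320374 = -208151/320374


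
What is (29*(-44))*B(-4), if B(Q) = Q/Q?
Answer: -1276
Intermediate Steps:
B(Q) = 1
(29*(-44))*B(-4) = (29*(-44))*1 = -1276*1 = -1276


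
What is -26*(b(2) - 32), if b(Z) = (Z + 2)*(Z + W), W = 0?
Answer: 624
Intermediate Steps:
b(Z) = Z*(2 + Z) (b(Z) = (Z + 2)*(Z + 0) = (2 + Z)*Z = Z*(2 + Z))
-26*(b(2) - 32) = -26*(2*(2 + 2) - 32) = -26*(2*4 - 32) = -26*(8 - 32) = -26*(-24) = 624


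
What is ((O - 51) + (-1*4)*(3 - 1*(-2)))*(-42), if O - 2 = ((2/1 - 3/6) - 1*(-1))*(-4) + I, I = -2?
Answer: 3402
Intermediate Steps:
O = -10 (O = 2 + (((2/1 - 3/6) - 1*(-1))*(-4) - 2) = 2 + (((2*1 - 3*⅙) + 1)*(-4) - 2) = 2 + (((2 - ½) + 1)*(-4) - 2) = 2 + ((3/2 + 1)*(-4) - 2) = 2 + ((5/2)*(-4) - 2) = 2 + (-10 - 2) = 2 - 12 = -10)
((O - 51) + (-1*4)*(3 - 1*(-2)))*(-42) = ((-10 - 51) + (-1*4)*(3 - 1*(-2)))*(-42) = (-61 - 4*(3 + 2))*(-42) = (-61 - 4*5)*(-42) = (-61 - 20)*(-42) = -81*(-42) = 3402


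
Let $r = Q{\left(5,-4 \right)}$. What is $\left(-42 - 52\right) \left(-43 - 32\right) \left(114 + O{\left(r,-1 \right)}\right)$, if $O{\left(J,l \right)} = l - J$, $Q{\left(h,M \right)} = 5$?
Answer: $761400$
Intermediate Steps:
$r = 5$
$\left(-42 - 52\right) \left(-43 - 32\right) \left(114 + O{\left(r,-1 \right)}\right) = \left(-42 - 52\right) \left(-43 - 32\right) \left(114 - 6\right) = \left(-94\right) \left(-75\right) \left(114 - 6\right) = 7050 \left(114 - 6\right) = 7050 \cdot 108 = 761400$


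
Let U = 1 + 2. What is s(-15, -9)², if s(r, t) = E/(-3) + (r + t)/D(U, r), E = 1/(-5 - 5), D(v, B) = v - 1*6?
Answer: 58081/900 ≈ 64.534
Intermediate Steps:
U = 3
D(v, B) = -6 + v (D(v, B) = v - 6 = -6 + v)
E = -⅒ (E = 1/(-10) = -⅒ ≈ -0.10000)
s(r, t) = 1/30 - r/3 - t/3 (s(r, t) = -⅒/(-3) + (r + t)/(-6 + 3) = -⅒*(-⅓) + (r + t)/(-3) = 1/30 + (r + t)*(-⅓) = 1/30 + (-r/3 - t/3) = 1/30 - r/3 - t/3)
s(-15, -9)² = (1/30 - ⅓*(-15) - ⅓*(-9))² = (1/30 + 5 + 3)² = (241/30)² = 58081/900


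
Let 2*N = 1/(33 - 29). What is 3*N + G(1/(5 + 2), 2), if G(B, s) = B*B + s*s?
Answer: 1723/392 ≈ 4.3954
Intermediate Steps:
N = ⅛ (N = 1/(2*(33 - 29)) = (½)/4 = (½)*(¼) = ⅛ ≈ 0.12500)
G(B, s) = B² + s²
3*N + G(1/(5 + 2), 2) = 3*(⅛) + ((1/(5 + 2))² + 2²) = 3/8 + ((1/7)² + 4) = 3/8 + ((⅐)² + 4) = 3/8 + (1/49 + 4) = 3/8 + 197/49 = 1723/392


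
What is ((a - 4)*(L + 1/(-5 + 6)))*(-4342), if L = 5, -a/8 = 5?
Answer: 1146288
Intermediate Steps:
a = -40 (a = -8*5 = -40)
((a - 4)*(L + 1/(-5 + 6)))*(-4342) = ((-40 - 4)*(5 + 1/(-5 + 6)))*(-4342) = -44*(5 + 1/1)*(-4342) = -44*(5 + 1)*(-4342) = -44*6*(-4342) = -264*(-4342) = 1146288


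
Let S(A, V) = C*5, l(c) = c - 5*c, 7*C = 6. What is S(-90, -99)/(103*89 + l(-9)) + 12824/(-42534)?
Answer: -412429442/1370041407 ≈ -0.30103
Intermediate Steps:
C = 6/7 (C = (⅐)*6 = 6/7 ≈ 0.85714)
l(c) = -4*c
S(A, V) = 30/7 (S(A, V) = (6/7)*5 = 30/7)
S(-90, -99)/(103*89 + l(-9)) + 12824/(-42534) = 30/(7*(103*89 - 4*(-9))) + 12824/(-42534) = 30/(7*(9167 + 36)) + 12824*(-1/42534) = (30/7)/9203 - 6412/21267 = (30/7)*(1/9203) - 6412/21267 = 30/64421 - 6412/21267 = -412429442/1370041407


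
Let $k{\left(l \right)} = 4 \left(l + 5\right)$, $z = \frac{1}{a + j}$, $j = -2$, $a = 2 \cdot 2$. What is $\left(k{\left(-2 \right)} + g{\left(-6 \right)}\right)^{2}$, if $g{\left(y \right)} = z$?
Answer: $\frac{625}{4} \approx 156.25$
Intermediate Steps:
$a = 4$
$z = \frac{1}{2}$ ($z = \frac{1}{4 - 2} = \frac{1}{2} \approx 0.5$)
$k{\left(l \right)} = 20 + 4 l$ ($k{\left(l \right)} = 4 \left(5 + l\right) = 20 + 4 l$)
$g{\left(y \right)} = \frac{1}{2}$
$\left(k{\left(-2 \right)} + g{\left(-6 \right)}\right)^{2} = \left(\left(20 + 4 \left(-2\right)\right) + \frac{1}{2}\right)^{2} = \left(\left(20 - 8\right) + \frac{1}{2}\right)^{2} = \left(12 + \frac{1}{2}\right)^{2} = \left(\frac{25}{2}\right)^{2} = \frac{625}{4}$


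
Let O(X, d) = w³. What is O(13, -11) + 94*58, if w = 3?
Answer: 5479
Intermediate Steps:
O(X, d) = 27 (O(X, d) = 3³ = 27)
O(13, -11) + 94*58 = 27 + 94*58 = 27 + 5452 = 5479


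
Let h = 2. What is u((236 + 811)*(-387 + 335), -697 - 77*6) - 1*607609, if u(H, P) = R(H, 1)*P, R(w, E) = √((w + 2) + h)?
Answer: -607609 - 2318*I*√13610 ≈ -6.0761e+5 - 2.7042e+5*I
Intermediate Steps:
R(w, E) = √(4 + w) (R(w, E) = √((w + 2) + 2) = √((2 + w) + 2) = √(4 + w))
u(H, P) = P*√(4 + H) (u(H, P) = √(4 + H)*P = P*√(4 + H))
u((236 + 811)*(-387 + 335), -697 - 77*6) - 1*607609 = (-697 - 77*6)*√(4 + (236 + 811)*(-387 + 335)) - 1*607609 = (-697 - 462)*√(4 + 1047*(-52)) - 607609 = -1159*√(4 - 54444) - 607609 = -2318*I*√13610 - 607609 = -607609 - 2318*I*√13610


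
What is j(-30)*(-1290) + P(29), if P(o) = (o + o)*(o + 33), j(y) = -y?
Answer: -35104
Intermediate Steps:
P(o) = 2*o*(33 + o) (P(o) = (2*o)*(33 + o) = 2*o*(33 + o))
j(-30)*(-1290) + P(29) = -1*(-30)*(-1290) + 2*29*(33 + 29) = 30*(-1290) + 2*29*62 = -38700 + 3596 = -35104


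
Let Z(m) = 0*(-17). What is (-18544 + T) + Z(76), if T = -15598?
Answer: -34142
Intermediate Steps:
Z(m) = 0
(-18544 + T) + Z(76) = (-18544 - 15598) + 0 = -34142 + 0 = -34142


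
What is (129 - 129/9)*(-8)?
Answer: -2752/3 ≈ -917.33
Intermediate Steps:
(129 - 129/9)*(-8) = (129 - 129*⅑)*(-8) = (129 - 43/3)*(-8) = (344/3)*(-8) = -2752/3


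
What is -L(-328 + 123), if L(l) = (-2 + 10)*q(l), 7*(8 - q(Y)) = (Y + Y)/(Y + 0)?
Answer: -432/7 ≈ -61.714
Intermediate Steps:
q(Y) = 54/7 (q(Y) = 8 - (Y + Y)/(7*(Y + 0)) = 8 - 2*Y/(7*Y) = 8 - ⅐*2 = 8 - 2/7 = 54/7)
L(l) = 432/7 (L(l) = (-2 + 10)*(54/7) = 8*(54/7) = 432/7)
-L(-328 + 123) = -1*432/7 = -432/7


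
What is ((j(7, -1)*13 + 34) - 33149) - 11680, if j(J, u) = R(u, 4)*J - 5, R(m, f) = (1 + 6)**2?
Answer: -40401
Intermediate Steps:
R(m, f) = 49 (R(m, f) = 7**2 = 49)
j(J, u) = -5 + 49*J (j(J, u) = 49*J - 5 = -5 + 49*J)
((j(7, -1)*13 + 34) - 33149) - 11680 = (((-5 + 49*7)*13 + 34) - 33149) - 11680 = (((-5 + 343)*13 + 34) - 33149) - 11680 = ((338*13 + 34) - 33149) - 11680 = ((4394 + 34) - 33149) - 11680 = (4428 - 33149) - 11680 = -28721 - 11680 = -40401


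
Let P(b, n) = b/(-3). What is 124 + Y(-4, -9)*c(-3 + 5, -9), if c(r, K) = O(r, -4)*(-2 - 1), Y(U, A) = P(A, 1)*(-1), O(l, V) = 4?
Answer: 160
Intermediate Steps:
P(b, n) = -b/3 (P(b, n) = b*(-⅓) = -b/3)
Y(U, A) = A/3 (Y(U, A) = -A/3*(-1) = A/3)
c(r, K) = -12 (c(r, K) = 4*(-2 - 1) = 4*(-3) = -12)
124 + Y(-4, -9)*c(-3 + 5, -9) = 124 + ((⅓)*(-9))*(-12) = 124 - 3*(-12) = 124 + 36 = 160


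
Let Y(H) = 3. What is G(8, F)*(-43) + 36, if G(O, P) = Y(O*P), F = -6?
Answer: -93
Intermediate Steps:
G(O, P) = 3
G(8, F)*(-43) + 36 = 3*(-43) + 36 = -129 + 36 = -93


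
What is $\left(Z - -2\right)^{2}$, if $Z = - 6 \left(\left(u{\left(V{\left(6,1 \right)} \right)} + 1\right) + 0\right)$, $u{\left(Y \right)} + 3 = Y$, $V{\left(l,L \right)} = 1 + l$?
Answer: $784$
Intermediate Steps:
$u{\left(Y \right)} = -3 + Y$
$Z = -30$ ($Z = - 6 \left(\left(\left(-3 + \left(1 + 6\right)\right) + 1\right) + 0\right) = - 6 \left(\left(\left(-3 + 7\right) + 1\right) + 0\right) = - 6 \left(\left(4 + 1\right) + 0\right) = - 6 \left(5 + 0\right) = \left(-6\right) 5 = -30$)
$\left(Z - -2\right)^{2} = \left(-30 - -2\right)^{2} = \left(-30 + 2\right)^{2} = \left(-28\right)^{2} = 784$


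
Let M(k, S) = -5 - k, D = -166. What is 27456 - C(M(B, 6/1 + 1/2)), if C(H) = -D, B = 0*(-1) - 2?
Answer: 27290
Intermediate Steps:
B = -2 (B = 0 - 2 = -2)
C(H) = 166 (C(H) = -1*(-166) = 166)
27456 - C(M(B, 6/1 + 1/2)) = 27456 - 1*166 = 27456 - 166 = 27290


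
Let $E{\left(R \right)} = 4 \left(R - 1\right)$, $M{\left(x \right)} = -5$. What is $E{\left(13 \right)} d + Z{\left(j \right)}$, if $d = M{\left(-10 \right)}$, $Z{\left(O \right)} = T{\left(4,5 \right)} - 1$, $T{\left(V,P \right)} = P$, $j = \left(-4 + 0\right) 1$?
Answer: $-236$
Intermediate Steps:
$j = -4$ ($j = \left(-4\right) 1 = -4$)
$Z{\left(O \right)} = 4$ ($Z{\left(O \right)} = 5 - 1 = 4$)
$E{\left(R \right)} = -4 + 4 R$ ($E{\left(R \right)} = 4 \left(-1 + R\right) = -4 + 4 R$)
$d = -5$
$E{\left(13 \right)} d + Z{\left(j \right)} = \left(-4 + 4 \cdot 13\right) \left(-5\right) + 4 = \left(-4 + 52\right) \left(-5\right) + 4 = 48 \left(-5\right) + 4 = -240 + 4 = -236$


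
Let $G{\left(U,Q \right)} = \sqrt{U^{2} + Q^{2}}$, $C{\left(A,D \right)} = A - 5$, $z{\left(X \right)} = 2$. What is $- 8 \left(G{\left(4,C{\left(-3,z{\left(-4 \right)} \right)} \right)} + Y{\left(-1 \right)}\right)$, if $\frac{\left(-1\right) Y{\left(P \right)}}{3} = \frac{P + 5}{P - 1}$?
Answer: $-48 - 32 \sqrt{5} \approx -119.55$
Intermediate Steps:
$C{\left(A,D \right)} = -5 + A$
$G{\left(U,Q \right)} = \sqrt{Q^{2} + U^{2}}$
$Y{\left(P \right)} = - \frac{3 \left(5 + P\right)}{-1 + P}$ ($Y{\left(P \right)} = - 3 \frac{P + 5}{P - 1} = - 3 \frac{5 + P}{-1 + P} = - \frac{3 \left(5 + P\right)}{-1 + P}$)
$- 8 \left(G{\left(4,C{\left(-3,z{\left(-4 \right)} \right)} \right)} + Y{\left(-1 \right)}\right) = - 8 \left(\sqrt{\left(-5 - 3\right)^{2} + 4^{2}} + \frac{3 \left(-5 - -1\right)}{-1 - 1}\right) = - 8 \left(\sqrt{\left(-8\right)^{2} + 16} + \frac{3 \left(-5 + 1\right)}{-2}\right) = - 8 \left(\sqrt{64 + 16} + 3 \left(- \frac{1}{2}\right) \left(-4\right)\right) = - 8 \left(\sqrt{80} + 6\right) = - 8 \left(4 \sqrt{5} + 6\right) = - 8 \left(6 + 4 \sqrt{5}\right) = -48 - 32 \sqrt{5}$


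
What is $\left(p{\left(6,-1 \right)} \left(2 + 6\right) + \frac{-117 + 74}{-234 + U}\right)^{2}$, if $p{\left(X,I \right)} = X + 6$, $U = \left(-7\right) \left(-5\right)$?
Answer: $\frac{366607609}{39601} \approx 9257.5$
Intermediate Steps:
$U = 35$
$p{\left(X,I \right)} = 6 + X$
$\left(p{\left(6,-1 \right)} \left(2 + 6\right) + \frac{-117 + 74}{-234 + U}\right)^{2} = \left(\left(6 + 6\right) \left(2 + 6\right) + \frac{-117 + 74}{-234 + 35}\right)^{2} = \left(12 \cdot 8 - \frac{43}{-199}\right)^{2} = \left(96 - - \frac{43}{199}\right)^{2} = \left(96 + \frac{43}{199}\right)^{2} = \left(\frac{19147}{199}\right)^{2} = \frac{366607609}{39601}$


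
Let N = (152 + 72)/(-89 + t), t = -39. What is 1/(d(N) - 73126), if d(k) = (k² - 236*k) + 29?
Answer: -16/1162895 ≈ -1.3759e-5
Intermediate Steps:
N = -7/4 (N = (152 + 72)/(-89 - 39) = 224/(-128) = 224*(-1/128) = -7/4 ≈ -1.7500)
d(k) = 29 + k² - 236*k
1/(d(N) - 73126) = 1/((29 + (-7/4)² - 236*(-7/4)) - 73126) = 1/((29 + 49/16 + 413) - 73126) = 1/(7121/16 - 73126) = 1/(-1162895/16) = -16/1162895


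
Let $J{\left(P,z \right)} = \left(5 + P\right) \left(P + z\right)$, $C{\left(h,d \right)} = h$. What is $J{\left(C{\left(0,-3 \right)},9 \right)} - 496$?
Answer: $-451$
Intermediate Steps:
$J{\left(C{\left(0,-3 \right)},9 \right)} - 496 = \left(0^{2} + 5 \cdot 0 + 5 \cdot 9 + 0 \cdot 9\right) - 496 = \left(0 + 0 + 45 + 0\right) - 496 = 45 - 496 = -451$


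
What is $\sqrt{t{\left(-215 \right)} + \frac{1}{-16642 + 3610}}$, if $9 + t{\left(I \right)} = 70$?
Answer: $\frac{\sqrt{287772262}}{2172} \approx 7.8102$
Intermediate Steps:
$t{\left(I \right)} = 61$ ($t{\left(I \right)} = -9 + 70 = 61$)
$\sqrt{t{\left(-215 \right)} + \frac{1}{-16642 + 3610}} = \sqrt{61 + \frac{1}{-16642 + 3610}} = \sqrt{61 + \frac{1}{-13032}} = \sqrt{61 - \frac{1}{13032}} = \sqrt{\frac{794951}{13032}} = \frac{\sqrt{287772262}}{2172}$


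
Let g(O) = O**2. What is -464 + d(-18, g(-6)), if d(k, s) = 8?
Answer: -456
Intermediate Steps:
-464 + d(-18, g(-6)) = -464 + 8 = -456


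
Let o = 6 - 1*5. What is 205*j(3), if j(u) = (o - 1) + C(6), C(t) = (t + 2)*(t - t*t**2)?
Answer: -344400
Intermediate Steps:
C(t) = (2 + t)*(t - t**3)
o = 1 (o = 6 - 5 = 1)
j(u) = -1680 (j(u) = (1 - 1) + 6*(2 + 6 - 1*6**3 - 2*6**2) = 0 + 6*(2 + 6 - 1*216 - 2*36) = 0 + 6*(2 + 6 - 216 - 72) = 0 + 6*(-280) = 0 - 1680 = -1680)
205*j(3) = 205*(-1680) = -344400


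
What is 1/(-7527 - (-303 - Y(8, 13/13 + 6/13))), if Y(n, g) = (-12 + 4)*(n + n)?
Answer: -1/7352 ≈ -0.00013602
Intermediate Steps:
Y(n, g) = -16*n
1/(-7527 - (-303 - Y(8, 13/13 + 6/13))) = 1/(-7527 - (-303 - (-16)*8)) = 1/(-7527 - (-303 - 1*(-128))) = 1/(-7527 - (-303 + 128)) = 1/(-7527 - 1*(-175)) = 1/(-7527 + 175) = 1/(-7352) = -1/7352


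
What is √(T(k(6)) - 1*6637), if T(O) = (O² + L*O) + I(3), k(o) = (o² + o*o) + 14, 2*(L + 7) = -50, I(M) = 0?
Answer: I*√1993 ≈ 44.643*I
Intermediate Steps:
L = -32 (L = -7 + (½)*(-50) = -7 - 25 = -32)
k(o) = 14 + 2*o² (k(o) = (o² + o²) + 14 = 2*o² + 14 = 14 + 2*o²)
T(O) = O² - 32*O (T(O) = (O² - 32*O) + 0 = O² - 32*O)
√(T(k(6)) - 1*6637) = √((14 + 2*6²)*(-32 + (14 + 2*6²)) - 1*6637) = √((14 + 2*36)*(-32 + (14 + 2*36)) - 6637) = √((14 + 72)*(-32 + (14 + 72)) - 6637) = √(86*(-32 + 86) - 6637) = √(86*54 - 6637) = √(4644 - 6637) = √(-1993) = I*√1993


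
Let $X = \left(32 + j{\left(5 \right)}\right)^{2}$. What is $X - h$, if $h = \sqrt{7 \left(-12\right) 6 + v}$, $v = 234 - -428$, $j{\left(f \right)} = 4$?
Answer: $1296 - \sqrt{158} \approx 1283.4$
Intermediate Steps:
$v = 662$ ($v = 234 + 428 = 662$)
$X = 1296$ ($X = \left(32 + 4\right)^{2} = 36^{2} = 1296$)
$h = \sqrt{158}$ ($h = \sqrt{7 \left(-12\right) 6 + 662} = \sqrt{\left(-84\right) 6 + 662} = \sqrt{-504 + 662} = \sqrt{158} \approx 12.57$)
$X - h = 1296 - \sqrt{158}$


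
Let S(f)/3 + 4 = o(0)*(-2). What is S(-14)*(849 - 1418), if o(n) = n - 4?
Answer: -6828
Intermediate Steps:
o(n) = -4 + n
S(f) = 12 (S(f) = -12 + 3*((-4 + 0)*(-2)) = -12 + 3*(-4*(-2)) = -12 + 3*8 = -12 + 24 = 12)
S(-14)*(849 - 1418) = 12*(849 - 1418) = 12*(-569) = -6828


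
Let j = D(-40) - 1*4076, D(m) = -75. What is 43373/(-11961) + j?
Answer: -49693484/11961 ≈ -4154.6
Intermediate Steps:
j = -4151 (j = -75 - 1*4076 = -75 - 4076 = -4151)
43373/(-11961) + j = 43373/(-11961) - 4151 = 43373*(-1/11961) - 4151 = -43373/11961 - 4151 = -49693484/11961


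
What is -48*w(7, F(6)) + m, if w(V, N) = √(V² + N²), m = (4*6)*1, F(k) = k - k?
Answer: -312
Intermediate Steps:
F(k) = 0
m = 24 (m = 24*1 = 24)
w(V, N) = √(N² + V²)
-48*w(7, F(6)) + m = -48*√(0² + 7²) + 24 = -48*√(0 + 49) + 24 = -48*√49 + 24 = -48*7 + 24 = -336 + 24 = -312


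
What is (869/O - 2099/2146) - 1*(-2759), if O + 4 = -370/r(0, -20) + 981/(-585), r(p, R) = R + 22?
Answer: 18308834225/6649381 ≈ 2753.5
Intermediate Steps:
r(p, R) = 22 + R
O = -12394/65 (O = -4 + (-370/(22 - 20) + 981/(-585)) = -4 + (-370/2 + 981*(-1/585)) = -4 + (-370*½ - 109/65) = -4 + (-185 - 109/65) = -4 - 12134/65 = -12394/65 ≈ -190.68)
(869/O - 2099/2146) - 1*(-2759) = (869/(-12394/65) - 2099/2146) - 1*(-2759) = (869*(-65/12394) - 2099*1/2146) + 2759 = (-56485/12394 - 2099/2146) + 2759 = -36807954/6649381 + 2759 = 18308834225/6649381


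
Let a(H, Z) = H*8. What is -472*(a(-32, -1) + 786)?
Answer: -250160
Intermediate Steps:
a(H, Z) = 8*H
-472*(a(-32, -1) + 786) = -472*(8*(-32) + 786) = -472*(-256 + 786) = -472*530 = -250160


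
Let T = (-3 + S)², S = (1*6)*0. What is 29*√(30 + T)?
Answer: 29*√39 ≈ 181.10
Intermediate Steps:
S = 0 (S = 6*0 = 0)
T = 9 (T = (-3 + 0)² = (-3)² = 9)
29*√(30 + T) = 29*√(30 + 9) = 29*√39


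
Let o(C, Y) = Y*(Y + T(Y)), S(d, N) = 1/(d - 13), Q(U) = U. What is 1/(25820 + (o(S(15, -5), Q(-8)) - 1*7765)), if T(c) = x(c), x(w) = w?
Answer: 1/18183 ≈ 5.4996e-5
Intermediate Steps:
S(d, N) = 1/(-13 + d)
T(c) = c
o(C, Y) = 2*Y² (o(C, Y) = Y*(Y + Y) = Y*(2*Y) = 2*Y²)
1/(25820 + (o(S(15, -5), Q(-8)) - 1*7765)) = 1/(25820 + (2*(-8)² - 1*7765)) = 1/(25820 + (2*64 - 7765)) = 1/(25820 + (128 - 7765)) = 1/(25820 - 7637) = 1/18183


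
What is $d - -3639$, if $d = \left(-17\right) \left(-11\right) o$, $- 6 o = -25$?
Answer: $\frac{26509}{6} \approx 4418.2$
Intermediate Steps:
$o = \frac{25}{6}$ ($o = \left(- \frac{1}{6}\right) \left(-25\right) = \frac{25}{6} \approx 4.1667$)
$d = \frac{4675}{6}$ ($d = \left(-17\right) \left(-11\right) \frac{25}{6} = 187 \cdot \frac{25}{6} = \frac{4675}{6} \approx 779.17$)
$d - -3639 = \frac{4675}{6} - -3639 = \frac{4675}{6} + 3639 = \frac{26509}{6}$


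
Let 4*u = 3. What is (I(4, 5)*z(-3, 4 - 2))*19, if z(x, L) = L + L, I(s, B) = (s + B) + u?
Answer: 741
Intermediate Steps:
u = 3/4 (u = (1/4)*3 = 3/4 ≈ 0.75000)
I(s, B) = 3/4 + B + s (I(s, B) = (s + B) + 3/4 = (B + s) + 3/4 = 3/4 + B + s)
z(x, L) = 2*L
(I(4, 5)*z(-3, 4 - 2))*19 = ((3/4 + 5 + 4)*(2*(4 - 2)))*19 = (39*(2*2)/4)*19 = ((39/4)*4)*19 = 39*19 = 741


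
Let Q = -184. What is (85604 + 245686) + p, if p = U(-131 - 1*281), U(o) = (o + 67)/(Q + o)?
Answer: 197449185/596 ≈ 3.3129e+5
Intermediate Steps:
U(o) = (67 + o)/(-184 + o) (U(o) = (o + 67)/(-184 + o) = (67 + o)/(-184 + o))
p = 345/596 (p = (67 + (-131 - 1*281))/(-184 + (-131 - 1*281)) = (67 + (-131 - 281))/(-184 + (-131 - 281)) = (67 - 412)/(-184 - 412) = -345/(-596) = -1/596*(-345) = 345/596 ≈ 0.57886)
(85604 + 245686) + p = (85604 + 245686) + 345/596 = 331290 + 345/596 = 197449185/596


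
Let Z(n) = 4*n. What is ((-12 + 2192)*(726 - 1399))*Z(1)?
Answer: -5868560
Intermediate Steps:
((-12 + 2192)*(726 - 1399))*Z(1) = ((-12 + 2192)*(726 - 1399))*(4*1) = (2180*(-673))*4 = -1467140*4 = -5868560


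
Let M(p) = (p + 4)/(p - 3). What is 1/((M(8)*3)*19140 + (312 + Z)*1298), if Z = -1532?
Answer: -1/1445752 ≈ -6.9168e-7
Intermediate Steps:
M(p) = (4 + p)/(-3 + p)
1/((M(8)*3)*19140 + (312 + Z)*1298) = 1/((((4 + 8)/(-3 + 8))*3)*19140 + (312 - 1532)*1298) = 1/(((12/5)*3)*19140 - 1220*1298) = 1/((((⅕)*12)*3)*19140 - 1583560) = 1/(((12/5)*3)*19140 - 1583560) = 1/((36/5)*19140 - 1583560) = 1/(137808 - 1583560) = 1/(-1445752) = -1/1445752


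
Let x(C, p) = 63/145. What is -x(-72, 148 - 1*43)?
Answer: -63/145 ≈ -0.43448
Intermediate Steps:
x(C, p) = 63/145 (x(C, p) = 63*(1/145) = 63/145)
-x(-72, 148 - 1*43) = -1*63/145 = -63/145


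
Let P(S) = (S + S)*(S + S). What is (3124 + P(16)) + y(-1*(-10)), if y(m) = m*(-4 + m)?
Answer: 4208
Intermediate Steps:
P(S) = 4*S**2 (P(S) = (2*S)*(2*S) = 4*S**2)
(3124 + P(16)) + y(-1*(-10)) = (3124 + 4*16**2) + (-1*(-10))*(-4 - 1*(-10)) = (3124 + 4*256) + 10*(-4 + 10) = (3124 + 1024) + 10*6 = 4148 + 60 = 4208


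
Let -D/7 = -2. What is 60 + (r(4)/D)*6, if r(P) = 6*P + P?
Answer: 72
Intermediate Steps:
r(P) = 7*P
D = 14 (D = -7*(-2) = 14)
60 + (r(4)/D)*6 = 60 + ((7*4)/14)*6 = 60 + (28*(1/14))*6 = 60 + 2*6 = 60 + 12 = 72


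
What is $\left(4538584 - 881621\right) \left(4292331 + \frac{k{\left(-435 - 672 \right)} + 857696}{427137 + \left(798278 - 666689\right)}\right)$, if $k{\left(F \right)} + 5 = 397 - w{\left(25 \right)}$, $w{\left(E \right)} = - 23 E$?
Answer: $\frac{2923422286487147049}{186242} \approx 1.5697 \cdot 10^{13}$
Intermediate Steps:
$k{\left(F \right)} = 967$ ($k{\left(F \right)} = -5 - \left(-397 - 575\right) = -5 + \left(397 - -575\right) = -5 + \left(397 + 575\right) = -5 + 972 = 967$)
$\left(4538584 - 881621\right) \left(4292331 + \frac{k{\left(-435 - 672 \right)} + 857696}{427137 + \left(798278 - 666689\right)}\right) = \left(4538584 - 881621\right) \left(4292331 + \frac{967 + 857696}{427137 + \left(798278 - 666689\right)}\right) = 3656963 \left(4292331 + \frac{858663}{427137 + \left(798278 - 666689\right)}\right) = 3656963 \left(4292331 + \frac{858663}{427137 + 131589}\right) = 3656963 \left(4292331 + \frac{858663}{558726}\right) = 3656963 \left(4292331 + 858663 \cdot \frac{1}{558726}\right) = 3656963 \left(4292331 + \frac{286221}{186242}\right) = 3656963 \cdot \frac{799412596323}{186242} = \frac{2923422286487147049}{186242}$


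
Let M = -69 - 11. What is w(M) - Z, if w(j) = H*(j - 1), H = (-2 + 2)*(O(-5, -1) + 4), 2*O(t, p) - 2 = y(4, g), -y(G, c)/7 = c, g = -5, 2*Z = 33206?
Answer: -16603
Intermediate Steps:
Z = 16603 (Z = (½)*33206 = 16603)
M = -80
y(G, c) = -7*c
O(t, p) = 37/2 (O(t, p) = 1 + (-7*(-5))/2 = 1 + (½)*35 = 1 + 35/2 = 37/2)
H = 0 (H = (-2 + 2)*(37/2 + 4) = 0*(45/2) = 0)
w(j) = 0 (w(j) = 0*(j - 1) = 0*(-1 + j) = 0)
w(M) - Z = 0 - 1*16603 = 0 - 16603 = -16603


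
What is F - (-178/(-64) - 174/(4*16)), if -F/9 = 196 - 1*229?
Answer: 4751/16 ≈ 296.94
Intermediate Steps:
F = 297 (F = -9*(196 - 1*229) = -9*(196 - 229) = -9*(-33) = 297)
F - (-178/(-64) - 174/(4*16)) = 297 - (-178/(-64) - 174/(4*16)) = 297 - (-178*(-1/64) - 174/64) = 297 - (89/32 - 174*1/64) = 297 - (89/32 - 87/32) = 297 - 1*1/16 = 297 - 1/16 = 4751/16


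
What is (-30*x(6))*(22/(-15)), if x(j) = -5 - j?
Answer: -484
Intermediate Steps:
(-30*x(6))*(22/(-15)) = (-30*(-5 - 1*6))*(22/(-15)) = (-30*(-5 - 6))*(22*(-1/15)) = -30*(-11)*(-22/15) = 330*(-22/15) = -484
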